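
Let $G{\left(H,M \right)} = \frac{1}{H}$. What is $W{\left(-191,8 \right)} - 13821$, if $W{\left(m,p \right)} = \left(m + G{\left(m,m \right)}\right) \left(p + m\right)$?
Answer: $\frac{4036395}{191} \approx 21133.0$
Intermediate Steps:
$W{\left(m,p \right)} = \left(m + p\right) \left(m + \frac{1}{m}\right)$ ($W{\left(m,p \right)} = \left(m + \frac{1}{m}\right) \left(p + m\right) = \left(m + \frac{1}{m}\right) \left(m + p\right) = \left(m + p\right) \left(m + \frac{1}{m}\right)$)
$W{\left(-191,8 \right)} - 13821 = \left(1 + \left(-191\right)^{2} - 1528 + \frac{8}{-191}\right) - 13821 = \left(1 + 36481 - 1528 + 8 \left(- \frac{1}{191}\right)\right) - 13821 = \left(1 + 36481 - 1528 - \frac{8}{191}\right) - 13821 = \frac{6676206}{191} - 13821 = \frac{4036395}{191}$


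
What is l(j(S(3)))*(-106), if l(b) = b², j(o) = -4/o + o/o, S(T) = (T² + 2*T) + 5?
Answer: -1696/25 ≈ -67.840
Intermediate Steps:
S(T) = 5 + T² + 2*T
j(o) = 1 - 4/o (j(o) = -4/o + 1 = 1 - 4/o)
l(j(S(3)))*(-106) = ((-4 + (5 + 3² + 2*3))/(5 + 3² + 2*3))²*(-106) = ((-4 + (5 + 9 + 6))/(5 + 9 + 6))²*(-106) = ((-4 + 20)/20)²*(-106) = ((1/20)*16)²*(-106) = (⅘)²*(-106) = (16/25)*(-106) = -1696/25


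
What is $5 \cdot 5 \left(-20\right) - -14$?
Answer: $-486$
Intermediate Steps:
$5 \cdot 5 \left(-20\right) - -14 = 25 \left(-20\right) + 14 = -500 + 14 = -486$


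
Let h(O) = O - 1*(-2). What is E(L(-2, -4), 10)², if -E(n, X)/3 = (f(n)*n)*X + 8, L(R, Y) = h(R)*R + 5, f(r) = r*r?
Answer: 14243076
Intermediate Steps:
h(O) = 2 + O (h(O) = O + 2 = 2 + O)
f(r) = r²
L(R, Y) = 5 + R*(2 + R) (L(R, Y) = (2 + R)*R + 5 = R*(2 + R) + 5 = 5 + R*(2 + R))
E(n, X) = -24 - 3*X*n³ (E(n, X) = -3*((n²*n)*X + 8) = -3*(n³*X + 8) = -3*(X*n³ + 8) = -3*(8 + X*n³) = -24 - 3*X*n³)
E(L(-2, -4), 10)² = (-24 - 3*10*(5 - 2*(2 - 2))³)² = (-24 - 3*10*(5 - 2*0)³)² = (-24 - 3*10*(5 + 0)³)² = (-24 - 3*10*5³)² = (-24 - 3*10*125)² = (-24 - 3750)² = (-3774)² = 14243076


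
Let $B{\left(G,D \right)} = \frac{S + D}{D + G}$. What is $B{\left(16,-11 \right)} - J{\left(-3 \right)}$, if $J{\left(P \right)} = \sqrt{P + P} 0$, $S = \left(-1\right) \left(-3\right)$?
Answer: $- \frac{8}{5} \approx -1.6$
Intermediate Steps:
$S = 3$
$B{\left(G,D \right)} = \frac{3 + D}{D + G}$
$J{\left(P \right)} = 0$ ($J{\left(P \right)} = \sqrt{2 P} 0 = \sqrt{2} \sqrt{P} 0 = 0$)
$B{\left(16,-11 \right)} - J{\left(-3 \right)} = \frac{3 - 11}{-11 + 16} - 0 = \frac{1}{5} \left(-8\right) + 0 = - \frac{8}{5} + 0 = - \frac{8}{5}$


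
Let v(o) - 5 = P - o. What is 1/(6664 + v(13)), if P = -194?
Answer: 1/6462 ≈ 0.00015475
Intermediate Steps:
v(o) = -189 - o (v(o) = 5 + (-194 - o) = -189 - o)
1/(6664 + v(13)) = 1/(6664 + (-189 - 1*13)) = 1/(6664 + (-189 - 13)) = 1/(6664 - 202) = 1/6462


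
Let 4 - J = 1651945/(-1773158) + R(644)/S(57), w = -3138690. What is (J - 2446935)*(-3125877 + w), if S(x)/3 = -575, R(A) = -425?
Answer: 625155320460507201927/40782634 ≈ 1.5329e+13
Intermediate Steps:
S(x) = -1725 (S(x) = 3*(-575) = -1725)
J = 573232127/122347902 (J = 4 - (1651945/(-1773158) - 425/(-1725)) = 4 - (1651945*(-1/1773158) - 425*(-1/1725)) = 4 - (-1651945/1773158 + 17/69) = 4 - 1*(-83840519/122347902) = 4 + 83840519/122347902 = 573232127/122347902 ≈ 4.6853)
(J - 2446935)*(-3125877 + w) = (573232127/122347902 - 2446935)*(-3125877 - 3138690) = -299376790348243/122347902*(-6264567) = 625155320460507201927/40782634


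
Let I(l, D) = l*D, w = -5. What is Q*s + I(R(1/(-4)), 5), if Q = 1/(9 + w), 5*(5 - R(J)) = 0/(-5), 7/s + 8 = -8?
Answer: 1593/64 ≈ 24.891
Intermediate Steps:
s = -7/16 (s = 7/(-8 - 8) = 7/(-16) = 7*(-1/16) = -7/16 ≈ -0.43750)
R(J) = 5 (R(J) = 5 - 0/(-5) = 5 - 0*(-1)/5 = 5 - 1/5*0 = 5 + 0 = 5)
I(l, D) = D*l
Q = 1/4 (Q = 1/(9 - 5) = 1/4 ≈ 0.25000)
Q*s + I(R(1/(-4)), 5) = (1/4)*(-7/16) + 5*5 = -7/64 + 25 = 1593/64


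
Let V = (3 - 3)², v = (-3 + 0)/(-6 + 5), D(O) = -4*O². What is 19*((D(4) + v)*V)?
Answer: 0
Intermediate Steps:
v = 3 (v = -3/(-1) = -3*(-1) = 3)
V = 0 (V = 0² = 0)
19*((D(4) + v)*V) = 19*((-4*4² + 3)*0) = 19*((-4*16 + 3)*0) = 19*((-64 + 3)*0) = 19*(-61*0) = 19*0 = 0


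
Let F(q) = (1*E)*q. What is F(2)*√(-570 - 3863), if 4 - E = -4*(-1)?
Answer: 0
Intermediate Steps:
E = 0 (E = 4 - (-4)*(-1) = 4 - 1*4 = 4 - 4 = 0)
F(q) = 0 (F(q) = (1*0)*q = 0*q = 0)
F(2)*√(-570 - 3863) = 0*√(-570 - 3863) = 0*√(-4433) = 0*(I*√4433) = 0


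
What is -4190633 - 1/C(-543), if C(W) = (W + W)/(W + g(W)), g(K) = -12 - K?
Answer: -758504575/181 ≈ -4.1906e+6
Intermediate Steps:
C(W) = -W/6 (C(W) = (W + W)/(W + (-12 - W)) = (2*W)/(-12) = (2*W)*(-1/12) = -W/6)
-4190633 - 1/C(-543) = -4190633 - 1/((-⅙*(-543))) = -4190633 - 1/181/2 = -4190633 - 1*2/181 = -4190633 - 2/181 = -758504575/181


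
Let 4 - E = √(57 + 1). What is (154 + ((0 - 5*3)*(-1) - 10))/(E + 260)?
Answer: 20988/34819 + 159*√58/69638 ≈ 0.62016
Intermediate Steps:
E = 4 - √58 (E = 4 - √(57 + 1) = 4 - √58 ≈ -3.6158)
(154 + ((0 - 5*3)*(-1) - 10))/(E + 260) = (154 + ((0 - 5*3)*(-1) - 10))/((4 - √58) + 260) = (154 + ((0 - 15)*(-1) - 10))/(264 - √58) = (154 + (-15*(-1) - 10))/(264 - √58) = (154 + (15 - 10))/(264 - √58) = (154 + 5)/(264 - √58) = 159/(264 - √58)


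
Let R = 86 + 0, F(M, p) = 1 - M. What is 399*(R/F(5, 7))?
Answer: -17157/2 ≈ -8578.5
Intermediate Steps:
R = 86
399*(R/F(5, 7)) = 399*(86/(1 - 1*5)) = 399*(86/(1 - 5)) = 399*(86/(-4)) = 399*(86*(-1/4)) = 399*(-43/2) = -17157/2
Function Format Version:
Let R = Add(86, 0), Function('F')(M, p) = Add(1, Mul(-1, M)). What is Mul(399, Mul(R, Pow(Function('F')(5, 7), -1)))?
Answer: Rational(-17157, 2) ≈ -8578.5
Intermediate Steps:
R = 86
Mul(399, Mul(R, Pow(Function('F')(5, 7), -1))) = Mul(399, Mul(86, Pow(Add(1, Mul(-1, 5)), -1))) = Mul(399, Mul(86, Pow(Add(1, -5), -1))) = Mul(399, Mul(86, Pow(-4, -1))) = Mul(399, Mul(86, Rational(-1, 4))) = Mul(399, Rational(-43, 2)) = Rational(-17157, 2)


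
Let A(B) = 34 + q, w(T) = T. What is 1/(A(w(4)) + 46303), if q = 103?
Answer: 1/46440 ≈ 2.1533e-5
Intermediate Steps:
A(B) = 137 (A(B) = 34 + 103 = 137)
1/(A(w(4)) + 46303) = 1/(137 + 46303) = 1/46440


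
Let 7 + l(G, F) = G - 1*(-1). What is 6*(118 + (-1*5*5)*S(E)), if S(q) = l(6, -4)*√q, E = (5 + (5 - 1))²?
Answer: 708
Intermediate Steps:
l(G, F) = -6 + G (l(G, F) = -7 + (G - 1*(-1)) = -7 + (G + 1) = -7 + (1 + G) = -6 + G)
E = 81 (E = (5 + 4)² = 9² = 81)
S(q) = 0 (S(q) = (-6 + 6)*√q = 0*√q = 0)
6*(118 + (-1*5*5)*S(E)) = 6*(118 + (-1*5*5)*0) = 6*(118 - 5*5*0) = 6*(118 - 25*0) = 6*(118 + 0) = 6*118 = 708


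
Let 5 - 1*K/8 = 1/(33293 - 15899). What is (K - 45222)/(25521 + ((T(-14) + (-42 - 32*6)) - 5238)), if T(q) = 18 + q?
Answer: -392947858/174400941 ≈ -2.2531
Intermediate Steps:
K = 347876/8697 (K = 40 - 8/(33293 - 15899) = 40 - 8/17394 = 40 - 8*1/17394 = 40 - 4/8697 = 347876/8697 ≈ 40.000)
(K - 45222)/(25521 + ((T(-14) + (-42 - 32*6)) - 5238)) = (347876/8697 - 45222)/(25521 + (((18 - 14) + (-42 - 32*6)) - 5238)) = -392947858/(8697*(25521 + ((4 + (-42 - 192)) - 5238))) = -392947858/(8697*(25521 + ((4 - 234) - 5238))) = -392947858/(8697*(25521 + (-230 - 5238))) = -392947858/(8697*(25521 - 5468)) = -392947858/8697/20053 = -392947858/8697*1/20053 = -392947858/174400941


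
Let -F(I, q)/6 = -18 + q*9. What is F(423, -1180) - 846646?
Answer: -782818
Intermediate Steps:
F(I, q) = 108 - 54*q (F(I, q) = -6*(-18 + q*9) = -6*(-18 + 9*q) = 108 - 54*q)
F(423, -1180) - 846646 = (108 - 54*(-1180)) - 846646 = (108 + 63720) - 846646 = 63828 - 846646 = -782818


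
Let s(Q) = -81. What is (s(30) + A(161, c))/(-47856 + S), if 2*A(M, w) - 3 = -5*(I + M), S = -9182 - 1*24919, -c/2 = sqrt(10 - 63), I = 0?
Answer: 482/81957 ≈ 0.0058811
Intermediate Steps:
c = -2*I*sqrt(53) (c = -2*sqrt(10 - 63) = -2*I*sqrt(53) ≈ -14.56*I)
S = -34101 (S = -9182 - 24919 = -34101)
A(M, w) = 3/2 - 5*M/2 (A(M, w) = 3/2 + (-5*(0 + M))/2 = 3/2 + (-5*M)/2 = 3/2 - 5*M/2)
(s(30) + A(161, c))/(-47856 + S) = (-81 + (3/2 - 5/2*161))/(-47856 - 34101) = (-81 + (3/2 - 805/2))/(-81957) = (-81 - 401)*(-1/81957) = -482*(-1/81957) = 482/81957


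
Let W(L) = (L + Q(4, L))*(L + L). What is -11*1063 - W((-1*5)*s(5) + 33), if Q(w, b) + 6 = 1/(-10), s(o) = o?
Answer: -58617/5 ≈ -11723.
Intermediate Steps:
Q(w, b) = -61/10 (Q(w, b) = -6 + 1/(-10) = -6 - ⅒ = -61/10)
W(L) = 2*L*(-61/10 + L) (W(L) = (L - 61/10)*(L + L) = (-61/10 + L)*(2*L) = 2*L*(-61/10 + L))
-11*1063 - W((-1*5)*s(5) + 33) = -11*1063 - (-1*5*5 + 33)*(-61 + 10*(-1*5*5 + 33))/5 = -11693 - (-5*5 + 33)*(-61 + 10*(-5*5 + 33))/5 = -11693 - (-25 + 33)*(-61 + 10*(-25 + 33))/5 = -11693 - 8*(-61 + 10*8)/5 = -11693 - 8*(-61 + 80)/5 = -11693 - 8*19/5 = -11693 - 1*152/5 = -11693 - 152/5 = -58617/5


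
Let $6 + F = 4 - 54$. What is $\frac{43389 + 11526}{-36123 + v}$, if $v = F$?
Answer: $- \frac{54915}{36179} \approx -1.5179$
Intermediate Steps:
$F = -56$ ($F = -6 + \left(4 - 54\right) = -6 - 50 = -56$)
$v = -56$
$\frac{43389 + 11526}{-36123 + v} = \frac{43389 + 11526}{-36123 - 56} = \frac{54915}{-36179} = 54915 \left(- \frac{1}{36179}\right) = - \frac{54915}{36179}$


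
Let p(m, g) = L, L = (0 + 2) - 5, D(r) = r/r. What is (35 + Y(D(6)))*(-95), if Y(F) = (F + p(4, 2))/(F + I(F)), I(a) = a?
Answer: -3230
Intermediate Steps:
D(r) = 1
L = -3 (L = 2 - 5 = -3)
p(m, g) = -3
Y(F) = (-3 + F)/(2*F) (Y(F) = (F - 3)/(F + F) = (-3 + F)/((2*F)) = (-3 + F)*(1/(2*F)) = (-3 + F)/(2*F))
(35 + Y(D(6)))*(-95) = (35 + (½)*(-3 + 1)/1)*(-95) = (35 + (½)*1*(-2))*(-95) = (35 - 1)*(-95) = 34*(-95) = -3230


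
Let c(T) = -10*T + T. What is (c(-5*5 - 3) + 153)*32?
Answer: 12960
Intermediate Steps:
c(T) = -9*T
(c(-5*5 - 3) + 153)*32 = (-9*(-5*5 - 3) + 153)*32 = (-9*(-25 - 3) + 153)*32 = (-9*(-28) + 153)*32 = (252 + 153)*32 = 405*32 = 12960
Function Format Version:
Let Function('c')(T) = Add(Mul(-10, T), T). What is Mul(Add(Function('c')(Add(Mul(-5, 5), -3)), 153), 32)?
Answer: 12960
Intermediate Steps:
Function('c')(T) = Mul(-9, T)
Mul(Add(Function('c')(Add(Mul(-5, 5), -3)), 153), 32) = Mul(Add(Mul(-9, Add(Mul(-5, 5), -3)), 153), 32) = Mul(Add(Mul(-9, Add(-25, -3)), 153), 32) = Mul(Add(Mul(-9, -28), 153), 32) = Mul(Add(252, 153), 32) = Mul(405, 32) = 12960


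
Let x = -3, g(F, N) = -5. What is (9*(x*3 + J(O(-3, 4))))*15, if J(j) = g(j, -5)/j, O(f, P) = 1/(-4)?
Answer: 1485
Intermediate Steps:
O(f, P) = -1/4
J(j) = -5/j
(9*(x*3 + J(O(-3, 4))))*15 = (9*(-3*3 - 5/(-1/4)))*15 = (9*(-9 - 5*(-4)))*15 = (9*(-9 + 20))*15 = (9*11)*15 = 99*15 = 1485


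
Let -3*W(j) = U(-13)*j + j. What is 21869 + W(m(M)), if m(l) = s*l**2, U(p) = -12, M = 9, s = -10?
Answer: 18899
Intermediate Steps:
m(l) = -10*l**2
W(j) = 11*j/3 (W(j) = -(-12*j + j)/3 = -(-11)*j/3 = 11*j/3)
21869 + W(m(M)) = 21869 + 11*(-10*9**2)/3 = 21869 + 11*(-10*81)/3 = 21869 + (11/3)*(-810) = 21869 - 2970 = 18899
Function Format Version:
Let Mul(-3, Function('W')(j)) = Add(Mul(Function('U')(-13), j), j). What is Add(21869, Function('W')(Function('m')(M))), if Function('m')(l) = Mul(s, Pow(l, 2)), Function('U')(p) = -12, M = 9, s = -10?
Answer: 18899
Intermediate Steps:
Function('m')(l) = Mul(-10, Pow(l, 2))
Function('W')(j) = Mul(Rational(11, 3), j) (Function('W')(j) = Mul(Rational(-1, 3), Add(Mul(-12, j), j)) = Mul(Rational(-1, 3), Mul(-11, j)) = Mul(Rational(11, 3), j))
Add(21869, Function('W')(Function('m')(M))) = Add(21869, Mul(Rational(11, 3), Mul(-10, Pow(9, 2)))) = Add(21869, Mul(Rational(11, 3), Mul(-10, 81))) = Add(21869, Mul(Rational(11, 3), -810)) = Add(21869, -2970) = 18899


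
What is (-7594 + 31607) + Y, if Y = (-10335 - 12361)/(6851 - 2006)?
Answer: 116320289/4845 ≈ 24008.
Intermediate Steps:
Y = -22696/4845 ≈ -4.6844
(-7594 + 31607) + Y = (-7594 + 31607) - 22696/4845 = 24013 - 22696/4845 = 116320289/4845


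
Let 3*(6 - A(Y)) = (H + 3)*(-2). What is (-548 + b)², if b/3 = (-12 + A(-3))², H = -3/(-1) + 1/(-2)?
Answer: 2544025/9 ≈ 2.8267e+5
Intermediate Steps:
H = 5/2 (H = -3*(-1) + 1*(-½) = 3 - ½ = 5/2 ≈ 2.5000)
A(Y) = 29/3 (A(Y) = 6 - (5/2 + 3)*(-2)/3 = 6 - 11*(-2)/6 = 6 - ⅓*(-11) = 6 + 11/3 = 29/3)
b = 49/3 (b = 3*(-12 + 29/3)² = 3*(-7/3)² = 3*(49/9) = 49/3 ≈ 16.333)
(-548 + b)² = (-548 + 49/3)² = (-1595/3)² = 2544025/9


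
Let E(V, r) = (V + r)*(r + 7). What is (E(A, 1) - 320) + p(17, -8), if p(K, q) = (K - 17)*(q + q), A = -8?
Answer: -376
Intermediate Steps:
E(V, r) = (7 + r)*(V + r) (E(V, r) = (V + r)*(7 + r) = (7 + r)*(V + r))
p(K, q) = 2*q*(-17 + K) (p(K, q) = (-17 + K)*(2*q) = 2*q*(-17 + K))
(E(A, 1) - 320) + p(17, -8) = ((1**2 + 7*(-8) + 7*1 - 8*1) - 320) + 2*(-8)*(-17 + 17) = ((1 - 56 + 7 - 8) - 320) + 2*(-8)*0 = (-56 - 320) + 0 = -376 + 0 = -376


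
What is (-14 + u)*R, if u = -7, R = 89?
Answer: -1869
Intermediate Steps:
(-14 + u)*R = (-14 - 7)*89 = -21*89 = -1869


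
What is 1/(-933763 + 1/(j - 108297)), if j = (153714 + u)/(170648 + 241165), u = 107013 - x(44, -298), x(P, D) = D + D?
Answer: -44597851138/41643823272584107 ≈ -1.0709e-6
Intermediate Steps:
x(P, D) = 2*D
u = 107609 (u = 107013 - 2*(-298) = 107013 - 1*(-596) = 107013 + 596 = 107609)
j = 261323/411813 (j = (153714 + 107609)/(170648 + 241165) = 261323/411813 ≈ 0.63457)
1/(-933763 + 1/(j - 108297)) = 1/(-933763 + 1/(261323/411813 - 108297)) = 1/(-933763 + 1/(-44597851138/411813)) = 1/(-933763 - 411813/44597851138) = 1/(-41643823272584107/44597851138) = -44597851138/41643823272584107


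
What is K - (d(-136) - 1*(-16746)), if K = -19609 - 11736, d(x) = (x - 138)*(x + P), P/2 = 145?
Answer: -5895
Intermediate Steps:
P = 290 (P = 2*145 = 290)
d(x) = (-138 + x)*(290 + x) (d(x) = (x - 138)*(x + 290) = (-138 + x)*(290 + x))
K = -31345
K - (d(-136) - 1*(-16746)) = -31345 - ((-40020 + (-136)**2 + 152*(-136)) - 1*(-16746)) = -31345 - ((-40020 + 18496 - 20672) + 16746) = -31345 - (-42196 + 16746) = -31345 - 1*(-25450) = -31345 + 25450 = -5895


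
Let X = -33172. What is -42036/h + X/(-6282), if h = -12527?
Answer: 339807898/39347307 ≈ 8.6361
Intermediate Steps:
-42036/h + X/(-6282) = -42036/(-12527) - 33172/(-6282) = -42036*(-1/12527) - 33172*(-1/6282) = 42036/12527 + 16586/3141 = 339807898/39347307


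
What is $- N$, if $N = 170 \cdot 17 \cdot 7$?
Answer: $-20230$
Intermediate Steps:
$N = 20230$ ($N = 170 \cdot 119 = 20230$)
$- N = \left(-1\right) 20230 = -20230$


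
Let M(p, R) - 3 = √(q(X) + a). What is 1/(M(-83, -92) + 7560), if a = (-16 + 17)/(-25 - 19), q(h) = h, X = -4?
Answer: 110924/838918271 - 2*I*√1947/2516754813 ≈ 0.00013222 - 3.5065e-8*I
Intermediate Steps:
a = -1/44 (a = 1/(-44) = 1*(-1/44) = -1/44 ≈ -0.022727)
M(p, R) = 3 + I*√1947/22 (M(p, R) = 3 + √(-4 - 1/44) = 3 + √(-177/44) = 3 + I*√1947/22)
1/(M(-83, -92) + 7560) = 1/((3 + I*√1947/22) + 7560) = 1/(7563 + I*√1947/22)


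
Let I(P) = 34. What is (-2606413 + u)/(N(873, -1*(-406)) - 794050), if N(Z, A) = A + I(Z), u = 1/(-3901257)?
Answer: 5084143480571/1548038283885 ≈ 3.2842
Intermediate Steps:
u = -1/3901257 ≈ -2.5633e-7
N(Z, A) = 34 + A (N(Z, A) = A + 34 = 34 + A)
(-2606413 + u)/(N(873, -1*(-406)) - 794050) = (-2606413 - 1/3901257)/((34 - 1*(-406)) - 794050) = -10168286961142/(3901257*((34 + 406) - 794050)) = -10168286961142/(3901257*(440 - 794050)) = -10168286961142/3901257/(-793610) = -10168286961142/3901257*(-1/793610) = 5084143480571/1548038283885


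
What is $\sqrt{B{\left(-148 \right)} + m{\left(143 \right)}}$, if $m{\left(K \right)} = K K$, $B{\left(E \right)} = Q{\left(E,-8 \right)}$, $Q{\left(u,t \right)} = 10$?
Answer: $\sqrt{20459} \approx 143.03$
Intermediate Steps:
$B{\left(E \right)} = 10$
$m{\left(K \right)} = K^{2}$
$\sqrt{B{\left(-148 \right)} + m{\left(143 \right)}} = \sqrt{10 + 143^{2}} = \sqrt{10 + 20449} = \sqrt{20459}$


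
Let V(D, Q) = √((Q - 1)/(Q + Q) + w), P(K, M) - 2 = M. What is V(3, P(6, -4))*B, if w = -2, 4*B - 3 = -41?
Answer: -19*I*√5/4 ≈ -10.621*I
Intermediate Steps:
B = -19/2 (B = ¾ + (¼)*(-41) = ¾ - 41/4 = -19/2 ≈ -9.5000)
P(K, M) = 2 + M
V(D, Q) = √(-2 + (-1 + Q)/(2*Q)) (V(D, Q) = √((Q - 1)/(Q + Q) - 2) = √((-1 + Q)/((2*Q)) - 2) = √((-1 + Q)*(1/(2*Q)) - 2) = √((-1 + Q)/(2*Q) - 2) = √(-2 + (-1 + Q)/(2*Q)))
V(3, P(6, -4))*B = (√(-6 - 2/(2 - 4))/2)*(-19/2) = (√(-6 - 2/(-2))/2)*(-19/2) = (√(-6 - 2*(-½))/2)*(-19/2) = (√(-6 + 1)/2)*(-19/2) = (√(-5)/2)*(-19/2) = ((I*√5)/2)*(-19/2) = (I*√5/2)*(-19/2) = -19*I*√5/4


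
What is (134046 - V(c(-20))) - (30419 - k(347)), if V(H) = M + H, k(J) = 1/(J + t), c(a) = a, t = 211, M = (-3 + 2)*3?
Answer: 57836701/558 ≈ 1.0365e+5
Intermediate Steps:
M = -3 (M = -1*3 = -3)
k(J) = 1/(211 + J) (k(J) = 1/(J + 211) = 1/(211 + J))
V(H) = -3 + H
(134046 - V(c(-20))) - (30419 - k(347)) = (134046 - (-3 - 20)) - (30419 - 1/(211 + 347)) = (134046 - 1*(-23)) - (30419 - 1/558) = (134046 + 23) - (30419 - 1*1/558) = 134069 - (30419 - 1/558) = 134069 - 1*16973801/558 = 134069 - 16973801/558 = 57836701/558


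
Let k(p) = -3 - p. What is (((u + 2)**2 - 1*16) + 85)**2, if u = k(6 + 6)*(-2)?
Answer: 1194649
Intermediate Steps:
u = 30 (u = (-3 - (6 + 6))*(-2) = (-3 - 1*12)*(-2) = (-3 - 12)*(-2) = -15*(-2) = 30)
(((u + 2)**2 - 1*16) + 85)**2 = (((30 + 2)**2 - 1*16) + 85)**2 = ((32**2 - 16) + 85)**2 = ((1024 - 16) + 85)**2 = (1008 + 85)**2 = 1093**2 = 1194649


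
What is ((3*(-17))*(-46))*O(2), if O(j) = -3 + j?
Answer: -2346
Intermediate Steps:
((3*(-17))*(-46))*O(2) = ((3*(-17))*(-46))*(-3 + 2) = -51*(-46)*(-1) = 2346*(-1) = -2346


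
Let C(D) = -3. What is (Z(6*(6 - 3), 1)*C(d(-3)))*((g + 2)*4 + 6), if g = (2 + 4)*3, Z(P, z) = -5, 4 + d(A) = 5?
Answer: 1290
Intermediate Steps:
d(A) = 1 (d(A) = -4 + 5 = 1)
g = 18 (g = 6*3 = 18)
(Z(6*(6 - 3), 1)*C(d(-3)))*((g + 2)*4 + 6) = (-5*(-3))*((18 + 2)*4 + 6) = 15*(20*4 + 6) = 15*(80 + 6) = 15*86 = 1290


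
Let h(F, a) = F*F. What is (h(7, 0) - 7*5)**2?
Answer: 196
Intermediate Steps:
h(F, a) = F**2
(h(7, 0) - 7*5)**2 = (7**2 - 7*5)**2 = (49 - 35)**2 = 14**2 = 196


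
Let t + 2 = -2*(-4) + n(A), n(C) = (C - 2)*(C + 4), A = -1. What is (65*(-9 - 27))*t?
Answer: 7020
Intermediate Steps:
n(C) = (-2 + C)*(4 + C)
t = -3 (t = -2 + (-2*(-4) + (-8 + (-1)**2 + 2*(-1))) = -2 + (8 + (-8 + 1 - 2)) = -2 + (8 - 9) = -2 - 1 = -3)
(65*(-9 - 27))*t = (65*(-9 - 27))*(-3) = (65*(-36))*(-3) = -2340*(-3) = 7020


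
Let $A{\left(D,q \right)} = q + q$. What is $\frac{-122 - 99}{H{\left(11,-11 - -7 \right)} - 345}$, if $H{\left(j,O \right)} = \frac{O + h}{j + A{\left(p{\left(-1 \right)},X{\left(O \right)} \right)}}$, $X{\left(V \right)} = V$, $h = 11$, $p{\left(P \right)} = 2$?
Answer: $\frac{663}{1028} \approx 0.64494$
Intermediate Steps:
$A{\left(D,q \right)} = 2 q$
$H{\left(j,O \right)} = \frac{11 + O}{j + 2 O}$ ($H{\left(j,O \right)} = \frac{O + 11}{j + 2 O} = \frac{11 + O}{j + 2 O}$)
$\frac{-122 - 99}{H{\left(11,-11 - -7 \right)} - 345} = \frac{-122 - 99}{\frac{11 - 4}{11 + 2 \left(-11 - -7\right)} - 345} = - \frac{221}{\frac{11 + \left(-11 + 7\right)}{11 + 2 \left(-11 + 7\right)} - 345} = - \frac{221}{\frac{11 - 4}{11 + 2 \left(-4\right)} - 345} = - \frac{221}{\frac{1}{11 - 8} \cdot 7 - 345} = - \frac{221}{\frac{1}{3} \cdot 7 - 345} = - \frac{221}{\frac{7}{3} - 345} = - \frac{221}{- \frac{1028}{3}} = \left(-221\right) \left(- \frac{3}{1028}\right) = \frac{663}{1028}$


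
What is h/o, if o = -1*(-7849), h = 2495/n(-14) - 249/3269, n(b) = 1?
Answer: 8155906/25658381 ≈ 0.31787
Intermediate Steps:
h = 8155906/3269 (h = 2495/1 - 249/3269 = 2495*1 - 249*1/3269 = 2495 - 249/3269 = 8155906/3269 ≈ 2494.9)
o = 7849
h/o = (8155906/3269)/7849 = (8155906/3269)*(1/7849) = 8155906/25658381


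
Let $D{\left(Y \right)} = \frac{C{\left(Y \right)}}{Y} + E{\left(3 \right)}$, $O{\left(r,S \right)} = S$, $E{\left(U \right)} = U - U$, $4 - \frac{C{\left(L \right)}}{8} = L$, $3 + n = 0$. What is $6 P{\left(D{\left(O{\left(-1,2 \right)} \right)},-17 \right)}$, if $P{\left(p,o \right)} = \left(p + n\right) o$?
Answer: $-510$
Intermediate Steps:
$n = -3$ ($n = -3 + 0 = -3$)
$C{\left(L \right)} = 32 - 8 L$
$E{\left(U \right)} = 0$
$D{\left(Y \right)} = \frac{32 - 8 Y}{Y}$ ($D{\left(Y \right)} = \frac{32 - 8 Y}{Y} + 0 = \frac{32 - 8 Y}{Y}$)
$P{\left(p,o \right)} = o \left(-3 + p\right)$ ($P{\left(p,o \right)} = \left(p - 3\right) o = \left(-3 + p\right) o = o \left(-3 + p\right)$)
$6 P{\left(D{\left(O{\left(-1,2 \right)} \right)},-17 \right)} = 6 \left(- 17 \left(-3 - \left(8 - \frac{32}{2}\right)\right)\right) = 6 \left(- 17 \left(-3 + \left(-8 + 32 \cdot \frac{1}{2}\right)\right)\right) = 6 \left(- 17 \left(-3 + \left(-8 + 16\right)\right)\right) = 6 \left(- 17 \left(-3 + 8\right)\right) = 6 \left(\left(-17\right) 5\right) = 6 \left(-85\right) = -510$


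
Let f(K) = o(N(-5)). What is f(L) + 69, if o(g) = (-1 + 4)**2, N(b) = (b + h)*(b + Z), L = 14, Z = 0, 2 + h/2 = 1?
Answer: 78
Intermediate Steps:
h = -2 (h = -4 + 2*1 = -4 + 2 = -2)
N(b) = b*(-2 + b) (N(b) = (b - 2)*(b + 0) = (-2 + b)*b = b*(-2 + b))
o(g) = 9 (o(g) = 3**2 = 9)
f(K) = 9
f(L) + 69 = 9 + 69 = 78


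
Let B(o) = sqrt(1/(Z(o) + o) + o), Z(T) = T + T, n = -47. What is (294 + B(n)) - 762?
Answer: -468 + 2*I*sqrt(233637)/141 ≈ -468.0 + 6.8562*I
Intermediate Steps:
Z(T) = 2*T
B(o) = sqrt(o + 1/(3*o)) (B(o) = sqrt(1/(2*o + o) + o) = sqrt(1/(3*o) + o) = sqrt(o + 1/(3*o)))
(294 + B(n)) - 762 = (294 + sqrt(3/(-47) + 9*(-47))/3) - 762 = (294 + sqrt(3*(-1/47) - 423)/3) - 762 = (294 + sqrt(-3/47 - 423)/3) - 762 = (294 + sqrt(-19884/47)/3) - 762 = (294 + (2*I*sqrt(233637)/47)/3) - 762 = (294 + 2*I*sqrt(233637)/141) - 762 = -468 + 2*I*sqrt(233637)/141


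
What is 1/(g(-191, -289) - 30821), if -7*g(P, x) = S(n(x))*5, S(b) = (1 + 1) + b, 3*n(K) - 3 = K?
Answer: -3/92263 ≈ -3.2516e-5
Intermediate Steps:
n(K) = 1 + K/3
S(b) = 2 + b
g(P, x) = -15/7 - 5*x/21 (g(P, x) = -(2 + (1 + x/3))*5/7 = -(3 + x/3)*5/7 = -(15 + 5*x/3)/7 = -15/7 - 5*x/21)
1/(g(-191, -289) - 30821) = 1/((-15/7 - 5/21*(-289)) - 30821) = 1/((-15/7 + 1445/21) - 30821) = 1/(200/3 - 30821) = 1/(-92263/3) = -3/92263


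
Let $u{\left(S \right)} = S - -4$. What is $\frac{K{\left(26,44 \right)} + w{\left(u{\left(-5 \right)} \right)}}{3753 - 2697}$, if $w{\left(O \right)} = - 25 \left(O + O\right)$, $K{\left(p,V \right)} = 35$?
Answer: $\frac{85}{1056} \approx 0.080492$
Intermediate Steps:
$u{\left(S \right)} = 4 + S$ ($u{\left(S \right)} = S + 4 = 4 + S$)
$w{\left(O \right)} = - 50 O$ ($w{\left(O \right)} = - 25 \cdot 2 O = - 50 O$)
$\frac{K{\left(26,44 \right)} + w{\left(u{\left(-5 \right)} \right)}}{3753 - 2697} = \frac{35 - 50 \left(4 - 5\right)}{3753 - 2697} = \frac{35 - -50}{1056} = \left(35 + 50\right) \frac{1}{1056} = 85 \cdot \frac{1}{1056} = \frac{85}{1056}$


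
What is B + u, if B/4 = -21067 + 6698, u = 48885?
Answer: -8591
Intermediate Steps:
B = -57476 (B = 4*(-21067 + 6698) = 4*(-14369) = -57476)
B + u = -57476 + 48885 = -8591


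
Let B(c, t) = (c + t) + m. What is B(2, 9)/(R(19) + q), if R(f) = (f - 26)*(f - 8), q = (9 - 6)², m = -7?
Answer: -1/17 ≈ -0.058824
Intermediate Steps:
q = 9 (q = 3² = 9)
B(c, t) = -7 + c + t (B(c, t) = (c + t) - 7 = -7 + c + t)
R(f) = (-26 + f)*(-8 + f)
B(2, 9)/(R(19) + q) = (-7 + 2 + 9)/((208 + 19² - 34*19) + 9) = 4/((208 + 361 - 646) + 9) = 4/(-77 + 9) = 4/(-68) = 4*(-1/68) = -1/17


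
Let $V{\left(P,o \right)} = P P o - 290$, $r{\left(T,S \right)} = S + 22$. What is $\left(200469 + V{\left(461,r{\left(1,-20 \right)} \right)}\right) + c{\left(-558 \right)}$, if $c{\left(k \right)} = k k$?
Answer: $936585$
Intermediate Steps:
$r{\left(T,S \right)} = 22 + S$
$c{\left(k \right)} = k^{2}$
$V{\left(P,o \right)} = -290 + o P^{2}$ ($V{\left(P,o \right)} = P^{2} o - 290 = o P^{2} - 290 = -290 + o P^{2}$)
$\left(200469 + V{\left(461,r{\left(1,-20 \right)} \right)}\right) + c{\left(-558 \right)} = \left(200469 - \left(290 - \left(22 - 20\right) 461^{2}\right)\right) + \left(-558\right)^{2} = \left(200469 + \left(-290 + 2 \cdot 212521\right)\right) + 311364 = \left(200469 + \left(-290 + 425042\right)\right) + 311364 = \left(200469 + 424752\right) + 311364 = 625221 + 311364 = 936585$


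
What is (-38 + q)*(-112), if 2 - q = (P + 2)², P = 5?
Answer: 9520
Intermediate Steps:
q = -47 (q = 2 - (5 + 2)² = 2 - 1*7² = 2 - 1*49 = 2 - 49 = -47)
(-38 + q)*(-112) = (-38 - 47)*(-112) = -85*(-112) = 9520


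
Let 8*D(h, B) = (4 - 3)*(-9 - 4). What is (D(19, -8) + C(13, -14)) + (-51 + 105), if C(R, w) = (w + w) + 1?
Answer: 203/8 ≈ 25.375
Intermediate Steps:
C(R, w) = 1 + 2*w (C(R, w) = 2*w + 1 = 1 + 2*w)
D(h, B) = -13/8 (D(h, B) = ((4 - 3)*(-9 - 4))/8 = (1*(-13))/8 = (⅛)*(-13) = -13/8)
(D(19, -8) + C(13, -14)) + (-51 + 105) = (-13/8 + (1 + 2*(-14))) + (-51 + 105) = (-13/8 + (1 - 28)) + 54 = (-13/8 - 27) + 54 = -229/8 + 54 = 203/8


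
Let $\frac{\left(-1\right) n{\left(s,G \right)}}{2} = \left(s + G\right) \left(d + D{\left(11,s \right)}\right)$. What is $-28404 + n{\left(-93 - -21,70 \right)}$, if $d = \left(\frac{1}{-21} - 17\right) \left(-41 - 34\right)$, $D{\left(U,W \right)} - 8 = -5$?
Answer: $- \frac{162944}{7} \approx -23278.0$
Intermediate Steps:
$D{\left(U,W \right)} = 3$ ($D{\left(U,W \right)} = 8 - 5 = 3$)
$d = \frac{8950}{7}$ ($d = \left(- \frac{1}{21} - 17\right) \left(-75\right) = \left(- \frac{358}{21}\right) \left(-75\right) = \frac{8950}{7} \approx 1278.6$)
$n{\left(s,G \right)} = - \frac{17942 G}{7} - \frac{17942 s}{7}$ ($n{\left(s,G \right)} = - 2 \left(s + G\right) \left(\frac{8950}{7} + 3\right) = - 2 \left(G + s\right) \frac{8971}{7} = - 2 \left(\frac{8971 G}{7} + \frac{8971 s}{7}\right) = - \frac{17942 G}{7} - \frac{17942 s}{7}$)
$-28404 + n{\left(-93 - -21,70 \right)} = -28404 - \left(179420 + \frac{17942 \left(-93 - -21\right)}{7}\right) = -28404 - \left(179420 + \frac{17942 \left(-93 + 21\right)}{7}\right) = -28404 - - \frac{35884}{7} = -28404 + \left(-179420 + \frac{1291824}{7}\right) = -28404 + \frac{35884}{7} = - \frac{162944}{7}$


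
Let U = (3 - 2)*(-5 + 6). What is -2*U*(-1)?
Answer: 2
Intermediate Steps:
U = 1 (U = 1*1 = 1)
-2*U*(-1) = -2*1*(-1) = -2*(-1) = 2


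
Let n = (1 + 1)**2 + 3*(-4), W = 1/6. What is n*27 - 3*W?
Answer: -433/2 ≈ -216.50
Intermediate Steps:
W = 1/6 ≈ 0.16667
n = -8 (n = 2**2 - 12 = 4 - 12 = -8)
n*27 - 3*W = -8*27 - 3*1/6 = -216 - 1/2 = -433/2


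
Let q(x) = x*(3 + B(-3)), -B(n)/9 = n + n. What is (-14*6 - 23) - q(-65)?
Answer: 3598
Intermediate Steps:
B(n) = -18*n (B(n) = -9*(n + n) = -18*n)
q(x) = 57*x (q(x) = x*(3 - 18*(-3)) = x*(3 + 54) = x*57 = 57*x)
(-14*6 - 23) - q(-65) = (-14*6 - 23) - 57*(-65) = (-84 - 23) - 1*(-3705) = -107 + 3705 = 3598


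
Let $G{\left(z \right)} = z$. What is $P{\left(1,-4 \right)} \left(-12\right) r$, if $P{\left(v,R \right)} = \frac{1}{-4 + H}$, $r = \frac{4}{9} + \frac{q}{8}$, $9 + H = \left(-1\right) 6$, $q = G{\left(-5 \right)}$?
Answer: $- \frac{13}{114} \approx -0.11404$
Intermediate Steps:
$q = -5$
$H = -15$ ($H = -9 - 6 = -15$)
$r = - \frac{13}{72}$ ($r = \frac{4}{9} - \frac{5}{8} = - \frac{13}{72} \approx -0.18056$)
$P{\left(v,R \right)} = - \frac{1}{19}$ ($P{\left(v,R \right)} = \frac{1}{-4 - 15} = \frac{1}{-19} = - \frac{1}{19}$)
$P{\left(1,-4 \right)} \left(-12\right) r = \left(- \frac{1}{19}\right) \left(-12\right) \left(- \frac{13}{72}\right) = \frac{12}{19} \left(- \frac{13}{72}\right) = - \frac{13}{114}$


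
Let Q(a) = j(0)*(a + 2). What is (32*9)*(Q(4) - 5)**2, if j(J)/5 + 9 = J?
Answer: 21780000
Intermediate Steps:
j(J) = -45 + 5*J
Q(a) = -90 - 45*a (Q(a) = (-45 + 5*0)*(a + 2) = (-45 + 0)*(2 + a) = -45*(2 + a) = -90 - 45*a)
(32*9)*(Q(4) - 5)**2 = (32*9)*((-90 - 45*4) - 5)**2 = 288*((-90 - 180) - 5)**2 = 288*(-270 - 5)**2 = 288*(-275)**2 = 288*75625 = 21780000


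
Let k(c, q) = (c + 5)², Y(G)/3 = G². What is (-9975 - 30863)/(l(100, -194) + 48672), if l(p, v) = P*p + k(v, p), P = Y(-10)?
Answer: -40838/114393 ≈ -0.35700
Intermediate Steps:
Y(G) = 3*G²
P = 300 (P = 3*(-10)² = 3*100 = 300)
k(c, q) = (5 + c)²
l(p, v) = (5 + v)² + 300*p (l(p, v) = 300*p + (5 + v)² = (5 + v)² + 300*p)
(-9975 - 30863)/(l(100, -194) + 48672) = (-9975 - 30863)/(((5 - 194)² + 300*100) + 48672) = -40838/(((-189)² + 30000) + 48672) = -40838/((35721 + 30000) + 48672) = -40838/(65721 + 48672) = -40838/114393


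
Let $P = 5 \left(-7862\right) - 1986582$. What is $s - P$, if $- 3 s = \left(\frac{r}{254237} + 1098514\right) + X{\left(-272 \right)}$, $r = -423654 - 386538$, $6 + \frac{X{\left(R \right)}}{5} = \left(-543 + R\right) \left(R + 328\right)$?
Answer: $\frac{1323912530096}{762711} \approx 1.7358 \cdot 10^{6}$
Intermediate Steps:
$X{\left(R \right)} = -30 + 5 \left(-543 + R\right) \left(328 + R\right)$ ($X{\left(R \right)} = -30 + 5 \left(-543 + R\right) \left(R + 328\right) = -30 + 5 \left(-543 + R\right) \left(328 + R\right)$)
$r = -810192$
$s = - \frac{221257583116}{762711}$ ($s = - \frac{\left(- \frac{810192}{254237} + 1098514\right) - \left(598150 - 369920\right)}{3} = - \frac{\left(\left(-810192\right) \frac{1}{254237} + 1098514\right) + \left(-890550 + 292400 + 5 \cdot 73984\right)}{3} = - \frac{\left(- \frac{810192}{254237} + 1098514\right) + \left(-890550 + 292400 + 369920\right)}{3} = - \frac{\frac{279282093626}{254237} - 228230}{3} = \left(- \frac{1}{3}\right) \frac{221257583116}{254237} = - \frac{221257583116}{762711} \approx -2.9009 \cdot 10^{5}$)
$P = -2025892$ ($P = -39310 - 1986582 = -2025892$)
$s - P = - \frac{221257583116}{762711} - -2025892 = - \frac{221257583116}{762711} + 2025892 = \frac{1323912530096}{762711}$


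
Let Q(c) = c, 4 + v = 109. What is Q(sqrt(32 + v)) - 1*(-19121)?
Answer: 19121 + sqrt(137) ≈ 19133.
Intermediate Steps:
v = 105 (v = -4 + 109 = 105)
Q(sqrt(32 + v)) - 1*(-19121) = sqrt(32 + 105) - 1*(-19121) = sqrt(137) + 19121 = 19121 + sqrt(137)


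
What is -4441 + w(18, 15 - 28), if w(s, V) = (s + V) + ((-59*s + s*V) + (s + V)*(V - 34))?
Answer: -5967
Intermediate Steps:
w(s, V) = V - 58*s + V*s + (-34 + V)*(V + s) (w(s, V) = (V + s) + ((-59*s + V*s) + (V + s)*(-34 + V)) = (V + s) + ((-59*s + V*s) + (-34 + V)*(V + s)) = (V + s) + (-59*s + V*s + (-34 + V)*(V + s)) = V - 58*s + V*s + (-34 + V)*(V + s))
-4441 + w(18, 15 - 28) = -4441 + ((15 - 28)² - 92*18 - 33*(15 - 28) + 2*(15 - 28)*18) = -4441 + ((-13)² - 1656 - 33*(-13) + 2*(-13)*18) = -4441 + (169 - 1656 + 429 - 468) = -4441 - 1526 = -5967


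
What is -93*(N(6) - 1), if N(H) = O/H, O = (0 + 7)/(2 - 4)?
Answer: 589/4 ≈ 147.25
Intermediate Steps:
O = -7/2 (O = 7/(-2) = 7*(-1/2) = -7/2 ≈ -3.5000)
N(H) = -7/(2*H)
-93*(N(6) - 1) = -93*(-7/2/6 - 1) = -93*(-7/2*1/6 - 1) = -93*(-7/12 - 1) = -93*(-19/12) = 589/4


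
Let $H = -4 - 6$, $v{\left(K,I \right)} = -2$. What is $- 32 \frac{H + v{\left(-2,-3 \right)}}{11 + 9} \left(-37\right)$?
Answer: $- \frac{3552}{5} \approx -710.4$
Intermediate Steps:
$H = -10$ ($H = -4 - 6 = -10$)
$- 32 \frac{H + v{\left(-2,-3 \right)}}{11 + 9} \left(-37\right) = - 32 \frac{-10 - 2}{11 + 9} \left(-37\right) = - 32 \left(- \frac{12}{20}\right) \left(-37\right) = - 32 \left(\left(-12\right) \frac{1}{20}\right) \left(-37\right) = \left(-32\right) \left(- \frac{3}{5}\right) \left(-37\right) = \frac{96}{5} \left(-37\right) = - \frac{3552}{5}$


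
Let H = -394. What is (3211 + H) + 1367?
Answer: 4184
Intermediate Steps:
(3211 + H) + 1367 = (3211 - 394) + 1367 = 2817 + 1367 = 4184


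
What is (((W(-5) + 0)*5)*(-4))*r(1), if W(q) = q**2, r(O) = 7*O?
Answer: -3500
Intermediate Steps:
(((W(-5) + 0)*5)*(-4))*r(1) = ((((-5)**2 + 0)*5)*(-4))*(7*1) = (((25 + 0)*5)*(-4))*7 = ((25*5)*(-4))*7 = (125*(-4))*7 = -500*7 = -3500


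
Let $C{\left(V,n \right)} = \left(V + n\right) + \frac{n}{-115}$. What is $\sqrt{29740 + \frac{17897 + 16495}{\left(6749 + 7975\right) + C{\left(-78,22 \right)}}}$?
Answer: $\frac{10 \sqrt{2611898810402}}{93711} \approx 172.46$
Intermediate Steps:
$C{\left(V,n \right)} = V + \frac{114 n}{115}$ ($C{\left(V,n \right)} = \left(V + n\right) + n \left(- \frac{1}{115}\right) = \left(V + n\right) - \frac{n}{115} = V + \frac{114 n}{115}$)
$\sqrt{29740 + \frac{17897 + 16495}{\left(6749 + 7975\right) + C{\left(-78,22 \right)}}} = \sqrt{29740 + \frac{17897 + 16495}{\left(6749 + 7975\right) + \left(-78 + \frac{114}{115} \cdot 22\right)}} = \sqrt{29740 + \frac{34392}{14724 + \left(-78 + \frac{2508}{115}\right)}} = \sqrt{29740 + \frac{34392}{14724 - \frac{6462}{115}}} = \sqrt{29740 + \frac{34392}{\frac{1686798}{115}}} = \sqrt{29740 + 34392 \cdot \frac{115}{1686798}} = \sqrt{29740 + \frac{659180}{281133}} = \sqrt{\frac{8361554600}{281133}} = \frac{10 \sqrt{2611898810402}}{93711}$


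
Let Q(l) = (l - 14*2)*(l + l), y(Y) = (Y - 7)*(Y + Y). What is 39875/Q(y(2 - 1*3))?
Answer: -39875/384 ≈ -103.84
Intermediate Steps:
y(Y) = 2*Y*(-7 + Y) (y(Y) = (-7 + Y)*(2*Y) = 2*Y*(-7 + Y))
Q(l) = 2*l*(-28 + l) (Q(l) = (l - 28)*(2*l) = (-28 + l)*(2*l) = 2*l*(-28 + l))
39875/Q(y(2 - 1*3)) = 39875/((2*(2*(2 - 1*3)*(-7 + (2 - 1*3)))*(-28 + 2*(2 - 1*3)*(-7 + (2 - 1*3))))) = 39875/((2*(2*(2 - 3)*(-7 + (2 - 3)))*(-28 + 2*(2 - 3)*(-7 + (2 - 3))))) = 39875/((2*(2*(-1)*(-7 - 1))*(-28 + 2*(-1)*(-7 - 1)))) = 39875/((2*(2*(-1)*(-8))*(-28 + 2*(-1)*(-8)))) = 39875/((2*16*(-28 + 16))) = 39875/((2*16*(-12))) = 39875/(-384) = 39875*(-1/384) = -39875/384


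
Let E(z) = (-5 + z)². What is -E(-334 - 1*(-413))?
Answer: -5476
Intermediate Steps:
-E(-334 - 1*(-413)) = -(-5 + (-334 - 1*(-413)))² = -(-5 + (-334 + 413))² = -(-5 + 79)² = -1*74² = -1*5476 = -5476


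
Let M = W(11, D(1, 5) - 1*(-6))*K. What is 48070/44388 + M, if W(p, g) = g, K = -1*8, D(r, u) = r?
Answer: -1218829/22194 ≈ -54.917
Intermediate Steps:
K = -8
M = -56 (M = (1 - 1*(-6))*(-8) = (1 + 6)*(-8) = 7*(-8) = -56)
48070/44388 + M = 48070/44388 - 56 = 48070*(1/44388) - 56 = 24035/22194 - 56 = -1218829/22194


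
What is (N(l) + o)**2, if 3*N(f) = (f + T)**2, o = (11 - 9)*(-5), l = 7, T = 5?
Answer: 1444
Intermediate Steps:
o = -10 (o = 2*(-5) = -10)
N(f) = (5 + f)**2/3 (N(f) = (f + 5)**2/3 = (5 + f)**2/3)
(N(l) + o)**2 = ((5 + 7)**2/3 - 10)**2 = ((1/3)*12**2 - 10)**2 = ((1/3)*144 - 10)**2 = (48 - 10)**2 = 38**2 = 1444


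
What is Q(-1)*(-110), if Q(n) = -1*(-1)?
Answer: -110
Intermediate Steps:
Q(n) = 1
Q(-1)*(-110) = 1*(-110) = -110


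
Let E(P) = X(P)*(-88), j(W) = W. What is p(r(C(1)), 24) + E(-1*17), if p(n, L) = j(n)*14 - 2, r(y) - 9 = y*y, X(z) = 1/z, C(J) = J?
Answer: 2434/17 ≈ 143.18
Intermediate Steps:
r(y) = 9 + y**2 (r(y) = 9 + y*y = 9 + y**2)
p(n, L) = -2 + 14*n (p(n, L) = n*14 - 2 = 14*n - 2 = -2 + 14*n)
E(P) = -88/P
p(r(C(1)), 24) + E(-1*17) = (-2 + 14*(9 + 1**2)) - 88/((-1*17)) = (-2 + 14*(9 + 1)) - 88/(-17) = (-2 + 14*10) - 88*(-1/17) = (-2 + 140) + 88/17 = 138 + 88/17 = 2434/17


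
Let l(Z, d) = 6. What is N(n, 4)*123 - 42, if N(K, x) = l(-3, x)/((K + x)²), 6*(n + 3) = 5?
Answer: 21486/121 ≈ 177.57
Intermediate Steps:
n = -13/6 (n = -3 + (⅙)*5 = -3 + ⅚ = -13/6 ≈ -2.1667)
N(K, x) = 6/(K + x)² (N(K, x) = 6/((K + x)²) = 6/(K + x)²)
N(n, 4)*123 - 42 = (6/(-13/6 + 4)²)*123 - 42 = (6/(11/6)²)*123 - 42 = (6*(36/121))*123 - 42 = (216/121)*123 - 42 = 26568/121 - 42 = 21486/121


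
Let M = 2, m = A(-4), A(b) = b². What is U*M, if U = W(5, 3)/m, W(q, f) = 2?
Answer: ¼ ≈ 0.25000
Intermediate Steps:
m = 16 (m = (-4)² = 16)
U = ⅛ (U = 2/16 = 2*(1/16) = ⅛ ≈ 0.12500)
U*M = (⅛)*2 = ¼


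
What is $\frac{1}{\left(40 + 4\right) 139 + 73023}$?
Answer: $\frac{1}{79139} \approx 1.2636 \cdot 10^{-5}$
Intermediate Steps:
$\frac{1}{\left(40 + 4\right) 139 + 73023} = \frac{1}{44 \cdot 139 + 73023} = \frac{1}{6116 + 73023} = \frac{1}{79139}$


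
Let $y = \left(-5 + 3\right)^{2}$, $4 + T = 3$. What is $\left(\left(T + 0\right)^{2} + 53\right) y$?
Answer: $216$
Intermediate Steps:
$T = -1$ ($T = -4 + 3 = -1$)
$y = 4$ ($y = \left(-2\right)^{2} = 4$)
$\left(\left(T + 0\right)^{2} + 53\right) y = \left(\left(-1 + 0\right)^{2} + 53\right) 4 = \left(\left(-1\right)^{2} + 53\right) 4 = \left(1 + 53\right) 4 = 54 \cdot 4 = 216$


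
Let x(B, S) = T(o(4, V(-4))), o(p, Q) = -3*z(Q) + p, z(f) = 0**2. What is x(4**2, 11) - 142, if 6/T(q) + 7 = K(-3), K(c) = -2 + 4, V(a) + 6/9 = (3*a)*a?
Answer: -716/5 ≈ -143.20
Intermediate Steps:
z(f) = 0
V(a) = -2/3 + 3*a**2 (V(a) = -2/3 + (3*a)*a = -2/3 + 3*a**2)
K(c) = 2
o(p, Q) = p (o(p, Q) = -3*0 + p = 0 + p = p)
T(q) = -6/5 (T(q) = 6/(-7 + 2) = 6/(-5) = 6*(-1/5) = -6/5)
x(B, S) = -6/5
x(4**2, 11) - 142 = -6/5 - 142 = -716/5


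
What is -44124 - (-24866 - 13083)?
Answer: -6175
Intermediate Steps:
-44124 - (-24866 - 13083) = -44124 - 1*(-37949) = -44124 + 37949 = -6175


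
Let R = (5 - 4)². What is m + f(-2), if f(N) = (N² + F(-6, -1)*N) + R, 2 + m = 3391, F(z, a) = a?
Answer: 3396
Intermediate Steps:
m = 3389 (m = -2 + 3391 = 3389)
R = 1 (R = 1² = 1)
f(N) = 1 + N² - N (f(N) = (N² - N) + 1 = 1 + N² - N)
m + f(-2) = 3389 + (1 + (-2)² - 1*(-2)) = 3389 + (1 + 4 + 2) = 3389 + 7 = 3396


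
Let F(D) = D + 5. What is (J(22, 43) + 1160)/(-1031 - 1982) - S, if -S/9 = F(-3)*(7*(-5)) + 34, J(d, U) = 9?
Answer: -977381/3013 ≈ -324.39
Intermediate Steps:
F(D) = 5 + D
S = 324 (S = -9*((5 - 3)*(7*(-5)) + 34) = -9*(2*(-35) + 34) = -9*(-70 + 34) = -9*(-36) = 324)
(J(22, 43) + 1160)/(-1031 - 1982) - S = (9 + 1160)/(-1031 - 1982) - 1*324 = 1169/(-3013) - 324 = 1169*(-1/3013) - 324 = -1169/3013 - 324 = -977381/3013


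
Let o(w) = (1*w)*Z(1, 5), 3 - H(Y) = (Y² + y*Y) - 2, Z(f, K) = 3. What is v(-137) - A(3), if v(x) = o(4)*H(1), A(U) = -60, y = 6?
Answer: 36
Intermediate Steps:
H(Y) = 5 - Y² - 6*Y (H(Y) = 3 - ((Y² + 6*Y) - 2) = 3 - (-2 + Y² + 6*Y) = 3 + (2 - Y² - 6*Y) = 5 - Y² - 6*Y)
o(w) = 3*w (o(w) = (1*w)*3 = w*3 = 3*w)
v(x) = -24 (v(x) = (3*4)*(5 - 1*1² - 6*1) = 12*(5 - 1*1 - 6) = 12*(5 - 1 - 6) = 12*(-2) = -24)
v(-137) - A(3) = -24 - 1*(-60) = -24 + 60 = 36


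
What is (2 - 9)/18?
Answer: -7/18 ≈ -0.38889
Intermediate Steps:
(2 - 9)/18 = -7*1/18 = -7/18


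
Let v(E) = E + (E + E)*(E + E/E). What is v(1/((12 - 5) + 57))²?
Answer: 9409/4194304 ≈ 0.0022433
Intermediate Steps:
v(E) = E + 2*E*(1 + E) (v(E) = E + (2*E)*(E + 1) = E + (2*E)*(1 + E) = E + 2*E*(1 + E))
v(1/((12 - 5) + 57))² = ((3 + 2/((12 - 5) + 57))/((12 - 5) + 57))² = ((3 + 2/(7 + 57))/(7 + 57))² = ((3 + 2/64)/64)² = ((3 + 2*(1/64))/64)² = ((3 + 1/32)/64)² = ((1/64)*(97/32))² = (97/2048)² = 9409/4194304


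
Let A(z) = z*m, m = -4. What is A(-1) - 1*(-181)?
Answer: 185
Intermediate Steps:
A(z) = -4*z (A(z) = z*(-4) = -4*z)
A(-1) - 1*(-181) = -4*(-1) - 1*(-181) = 4 + 181 = 185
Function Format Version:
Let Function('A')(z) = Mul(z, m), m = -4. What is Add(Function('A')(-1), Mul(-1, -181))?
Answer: 185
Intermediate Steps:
Function('A')(z) = Mul(-4, z) (Function('A')(z) = Mul(z, -4) = Mul(-4, z))
Add(Function('A')(-1), Mul(-1, -181)) = Add(Mul(-4, -1), Mul(-1, -181)) = Add(4, 181) = 185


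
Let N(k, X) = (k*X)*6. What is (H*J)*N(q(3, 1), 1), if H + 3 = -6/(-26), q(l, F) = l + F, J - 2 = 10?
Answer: -10368/13 ≈ -797.54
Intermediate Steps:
J = 12 (J = 2 + 10 = 12)
q(l, F) = F + l
N(k, X) = 6*X*k (N(k, X) = (X*k)*6 = 6*X*k)
H = -36/13 (H = -3 - 6/(-26) = -3 - 6*(-1/26) = -3 + 3/13 = -36/13 ≈ -2.7692)
(H*J)*N(q(3, 1), 1) = (-36/13*12)*(6*1*(1 + 3)) = -2592*4/13 = -432/13*24 = -10368/13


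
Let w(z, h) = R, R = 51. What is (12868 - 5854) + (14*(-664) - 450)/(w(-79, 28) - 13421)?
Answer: 46893463/6685 ≈ 7014.7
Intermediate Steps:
w(z, h) = 51
(12868 - 5854) + (14*(-664) - 450)/(w(-79, 28) - 13421) = (12868 - 5854) + (14*(-664) - 450)/(51 - 13421) = 7014 + (-9296 - 450)/(-13370) = 7014 - 9746*(-1/13370) = 7014 + 4873/6685 = 46893463/6685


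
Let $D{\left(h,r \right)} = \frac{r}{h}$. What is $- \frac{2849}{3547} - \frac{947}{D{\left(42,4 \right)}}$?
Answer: $- \frac{70544887}{7094} \approx -9944.3$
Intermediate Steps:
$- \frac{2849}{3547} - \frac{947}{D{\left(42,4 \right)}} = - \frac{2849}{3547} - \frac{947}{4 \cdot \frac{1}{42}} = \left(-2849\right) \frac{1}{3547} - \frac{947}{4 \cdot \frac{1}{42}} = - \frac{2849}{3547} - \frac{947}{\frac{2}{21}} = - \frac{2849}{3547} - \frac{19887}{2} = - \frac{70544887}{7094}$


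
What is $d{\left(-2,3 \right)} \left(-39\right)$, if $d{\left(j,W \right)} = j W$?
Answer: $234$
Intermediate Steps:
$d{\left(j,W \right)} = W j$
$d{\left(-2,3 \right)} \left(-39\right) = 3 \left(-2\right) \left(-39\right) = \left(-6\right) \left(-39\right) = 234$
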